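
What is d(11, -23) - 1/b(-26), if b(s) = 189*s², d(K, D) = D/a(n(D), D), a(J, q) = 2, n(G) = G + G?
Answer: -1469287/127764 ≈ -11.500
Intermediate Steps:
n(G) = 2*G
d(K, D) = D/2
d(11, -23) - 1/b(-26) = (½)*(-23) - 1/(189*(-26)²) = -23/2 - 1/(189*676) = -23/2 - 1/127764 = -1469287/127764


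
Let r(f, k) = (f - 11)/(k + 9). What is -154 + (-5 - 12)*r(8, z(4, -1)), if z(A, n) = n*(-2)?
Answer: -1643/11 ≈ -149.36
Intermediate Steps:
z(A, n) = -2*n
r(f, k) = (-11 + f)/(9 + k)
-154 + (-5 - 12)*r(8, z(4, -1)) = -154 + (-5 - 12)*((-11 + 8)/(9 - 2*(-1))) = -154 - 17*(-3)/(9 + 2) = -154 - 17*(-3)/11 = -154 - 17*(-3/11) = -154 + 51/11 = -1643/11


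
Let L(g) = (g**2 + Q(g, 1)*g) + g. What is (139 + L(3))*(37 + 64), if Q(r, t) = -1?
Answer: 14948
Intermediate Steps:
L(g) = g**2 (L(g) = (g**2 - g) + g = g**2)
(139 + L(3))*(37 + 64) = (139 + 3**2)*(37 + 64) = (139 + 9)*101 = 148*101 = 14948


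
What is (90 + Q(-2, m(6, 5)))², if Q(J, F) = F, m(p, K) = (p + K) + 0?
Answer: 10201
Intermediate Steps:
m(p, K) = K + p (m(p, K) = (K + p) + 0 = K + p)
(90 + Q(-2, m(6, 5)))² = (90 + (5 + 6))² = (90 + 11)² = 101² = 10201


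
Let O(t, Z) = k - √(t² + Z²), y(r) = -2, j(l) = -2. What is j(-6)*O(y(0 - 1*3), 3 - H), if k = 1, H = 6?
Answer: -2 + 2*√13 ≈ 5.2111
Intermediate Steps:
O(t, Z) = 1 - √(Z² + t²) (O(t, Z) = 1 - √(t² + Z²) = 1 - √(Z² + t²))
j(-6)*O(y(0 - 1*3), 3 - H) = -2*(1 - √((3 - 1*6)² + (-2)²)) = -2*(1 - √((3 - 6)² + 4)) = -2*(1 - √((-3)² + 4)) = -2*(1 - √(9 + 4)) = -2*(1 - √13) = -2 + 2*√13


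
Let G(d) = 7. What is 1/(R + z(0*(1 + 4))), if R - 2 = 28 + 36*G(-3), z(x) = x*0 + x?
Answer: 1/282 ≈ 0.0035461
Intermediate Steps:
z(x) = x (z(x) = 0 + x = x)
R = 282 (R = 2 + (28 + 36*7) = 2 + (28 + 252) = 2 + 280 = 282)
1/(R + z(0*(1 + 4))) = 1/(282 + 0*(1 + 4)) = 1/(282 + 0*5) = 1/(282 + 0) = 1/282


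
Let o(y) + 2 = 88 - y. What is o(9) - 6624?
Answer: -6547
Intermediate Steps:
o(y) = 86 - y (o(y) = -2 + (88 - y) = 86 - y)
o(9) - 6624 = (86 - 1*9) - 6624 = (86 - 9) - 6624 = 77 - 6624 = -6547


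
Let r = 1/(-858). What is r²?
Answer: 1/736164 ≈ 1.3584e-6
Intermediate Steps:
r = -1/858 ≈ -0.0011655
r² = (-1/858)² = 1/736164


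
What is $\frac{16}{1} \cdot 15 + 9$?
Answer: $249$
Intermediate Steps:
$\frac{16}{1} \cdot 15 + 9 = 16 \cdot 1 \cdot 15 + 9 = 16 \cdot 15 + 9 = 240 + 9 = 249$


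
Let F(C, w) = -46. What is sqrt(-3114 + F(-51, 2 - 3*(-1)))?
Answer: 2*I*sqrt(790) ≈ 56.214*I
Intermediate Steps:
sqrt(-3114 + F(-51, 2 - 3*(-1))) = sqrt(-3114 - 46) = sqrt(-3160) = 2*I*sqrt(790)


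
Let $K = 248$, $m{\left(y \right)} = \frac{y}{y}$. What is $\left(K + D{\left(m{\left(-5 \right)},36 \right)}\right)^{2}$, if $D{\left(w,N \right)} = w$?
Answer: $62001$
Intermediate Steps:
$m{\left(y \right)} = 1$
$\left(K + D{\left(m{\left(-5 \right)},36 \right)}\right)^{2} = \left(248 + 1\right)^{2} = 249^{2} = 62001$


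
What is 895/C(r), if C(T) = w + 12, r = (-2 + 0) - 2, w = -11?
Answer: 895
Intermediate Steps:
r = -4 (r = -2 - 2 = -4)
C(T) = 1 (C(T) = -11 + 12 = 1)
895/C(r) = 895/1 = 895*1 = 895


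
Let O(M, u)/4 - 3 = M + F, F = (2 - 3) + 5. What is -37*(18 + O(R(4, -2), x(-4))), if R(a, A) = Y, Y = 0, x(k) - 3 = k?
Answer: -1702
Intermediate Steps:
x(k) = 3 + k
F = 4 (F = -1 + 5 = 4)
R(a, A) = 0
O(M, u) = 28 + 4*M (O(M, u) = 12 + 4*(M + 4) = 12 + 4*(4 + M) = 12 + (16 + 4*M) = 28 + 4*M)
-37*(18 + O(R(4, -2), x(-4))) = -37*(18 + (28 + 4*0)) = -37*(18 + (28 + 0)) = -37*(18 + 28) = -37*46 = -1702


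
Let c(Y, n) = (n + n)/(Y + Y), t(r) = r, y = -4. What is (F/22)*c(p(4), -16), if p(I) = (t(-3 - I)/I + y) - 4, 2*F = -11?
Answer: -16/39 ≈ -0.41026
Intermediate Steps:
F = -11/2 (F = (½)*(-11) = -11/2 ≈ -5.5000)
p(I) = -8 + (-3 - I)/I (p(I) = ((-3 - I)/I - 4) - 4 = (-4 + (-3 - I)/I) - 4 = -8 + (-3 - I)/I)
c(Y, n) = n/Y (c(Y, n) = (2*n)/((2*Y)) = (2*n)*(1/(2*Y)) = n/Y)
(F/22)*c(p(4), -16) = (-11/2/22)*(-16/(-9 - 3/4)) = (-11/2*1/22)*(-16/(-9 - 3*¼)) = -(-4)/(-9 - ¾) = -(-4)/(-39/4) = -(-4)*(-4)/39 = -¼*64/39 = -16/39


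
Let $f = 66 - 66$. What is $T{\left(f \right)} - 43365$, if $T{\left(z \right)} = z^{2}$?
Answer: $-43365$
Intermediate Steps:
$f = 0$
$T{\left(f \right)} - 43365 = 0^{2} - 43365 = 0 - 43365 = -43365$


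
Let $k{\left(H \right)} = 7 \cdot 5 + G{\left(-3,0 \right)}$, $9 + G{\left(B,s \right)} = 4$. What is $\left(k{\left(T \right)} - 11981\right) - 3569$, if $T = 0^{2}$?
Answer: $-15520$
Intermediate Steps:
$G{\left(B,s \right)} = -5$ ($G{\left(B,s \right)} = -9 + 4 = -5$)
$T = 0$
$k{\left(H \right)} = 30$ ($k{\left(H \right)} = 7 \cdot 5 - 5 = 35 - 5 = 30$)
$\left(k{\left(T \right)} - 11981\right) - 3569 = \left(30 - 11981\right) - 3569 = -11951 - 3569 = -15520$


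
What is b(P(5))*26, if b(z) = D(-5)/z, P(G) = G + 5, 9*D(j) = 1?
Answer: 13/45 ≈ 0.28889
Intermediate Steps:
D(j) = ⅑ (D(j) = (⅑)*1 = ⅑)
P(G) = 5 + G
b(z) = 1/(9*z)
b(P(5))*26 = (1/(9*(5 + 5)))*26 = ((⅑)/10)*26 = ((⅑)*(⅒))*26 = (1/90)*26 = 13/45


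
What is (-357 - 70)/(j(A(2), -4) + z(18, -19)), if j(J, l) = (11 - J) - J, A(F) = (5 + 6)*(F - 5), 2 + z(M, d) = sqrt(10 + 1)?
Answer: -4575/802 + 61*sqrt(11)/802 ≈ -5.4522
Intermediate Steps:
z(M, d) = -2 + sqrt(11) (z(M, d) = -2 + sqrt(10 + 1) = -2 + sqrt(11))
A(F) = -55 + 11*F (A(F) = 11*(-5 + F) = -55 + 11*F)
j(J, l) = 11 - 2*J
(-357 - 70)/(j(A(2), -4) + z(18, -19)) = (-357 - 70)/((11 - 2*(-55 + 11*2)) + (-2 + sqrt(11))) = -427/((11 - 2*(-55 + 22)) + (-2 + sqrt(11))) = -427/((11 - 2*(-33)) + (-2 + sqrt(11))) = -427/((11 + 66) + (-2 + sqrt(11))) = -427/(77 + (-2 + sqrt(11))) = -427/(75 + sqrt(11))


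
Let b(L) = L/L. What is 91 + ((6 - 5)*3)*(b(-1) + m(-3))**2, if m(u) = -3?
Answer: 103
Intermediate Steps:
b(L) = 1
91 + ((6 - 5)*3)*(b(-1) + m(-3))**2 = 91 + ((6 - 5)*3)*(1 - 3)**2 = 91 + (1*3)*(-2)**2 = 91 + 3*4 = 91 + 12 = 103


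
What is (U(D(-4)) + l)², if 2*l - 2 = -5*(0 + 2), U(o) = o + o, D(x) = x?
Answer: 144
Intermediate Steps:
U(o) = 2*o
l = -4 (l = 1 + (-5*(0 + 2))/2 = 1 + (-5*2)/2 = 1 + (½)*(-10) = 1 - 5 = -4)
(U(D(-4)) + l)² = (2*(-4) - 4)² = (-8 - 4)² = (-12)² = 144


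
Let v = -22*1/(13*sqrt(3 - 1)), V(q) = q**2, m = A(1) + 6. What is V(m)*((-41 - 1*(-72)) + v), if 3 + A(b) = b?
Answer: 496 - 176*sqrt(2)/13 ≈ 476.85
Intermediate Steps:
A(b) = -3 + b
m = 4 (m = (-3 + 1) + 6 = -2 + 6 = 4)
v = -11*sqrt(2)/13 (v = -22*sqrt(2)/26 = -11*sqrt(2)/13 ≈ -1.1966)
V(m)*((-41 - 1*(-72)) + v) = 4**2*((-41 - 1*(-72)) - 11*sqrt(2)/13) = 16*((-41 + 72) - 11*sqrt(2)/13) = 16*(31 - 11*sqrt(2)/13) = 496 - 176*sqrt(2)/13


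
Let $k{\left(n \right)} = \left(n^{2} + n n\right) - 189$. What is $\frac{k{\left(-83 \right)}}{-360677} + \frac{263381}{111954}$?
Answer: $\frac{93474126031}{40379232858} \approx 2.3149$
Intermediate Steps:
$k{\left(n \right)} = -189 + 2 n^{2}$ ($k{\left(n \right)} = \left(n^{2} + n^{2}\right) - 189 = 2 n^{2} - 189 = -189 + 2 n^{2}$)
$\frac{k{\left(-83 \right)}}{-360677} + \frac{263381}{111954} = \frac{-189 + 2 \left(-83\right)^{2}}{-360677} + \frac{263381}{111954} = \left(-189 + 2 \cdot 6889\right) \left(- \frac{1}{360677}\right) + 263381 \cdot \frac{1}{111954} = \left(-189 + 13778\right) \left(- \frac{1}{360677}\right) + \frac{263381}{111954} = 13589 \left(- \frac{1}{360677}\right) + \frac{263381}{111954} = - \frac{13589}{360677} + \frac{263381}{111954} = \frac{93474126031}{40379232858}$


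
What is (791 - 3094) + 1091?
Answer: -1212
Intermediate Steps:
(791 - 3094) + 1091 = -2303 + 1091 = -1212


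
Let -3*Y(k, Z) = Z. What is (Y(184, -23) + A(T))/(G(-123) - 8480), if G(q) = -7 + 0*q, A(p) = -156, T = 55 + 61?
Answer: 445/25461 ≈ 0.017478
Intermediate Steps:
T = 116
Y(k, Z) = -Z/3
G(q) = -7 (G(q) = -7 + 0 = -7)
(Y(184, -23) + A(T))/(G(-123) - 8480) = (-⅓*(-23) - 156)/(-7 - 8480) = (23/3 - 156)/(-8487) = -445/3*(-1/8487) = 445/25461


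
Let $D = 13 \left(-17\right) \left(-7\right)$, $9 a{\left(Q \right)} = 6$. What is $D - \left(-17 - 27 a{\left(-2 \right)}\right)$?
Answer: $1582$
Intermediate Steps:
$a{\left(Q \right)} = \frac{2}{3}$ ($a{\left(Q \right)} = \frac{1}{9} \cdot 6 = \frac{2}{3}$)
$D = 1547$ ($D = \left(-221\right) \left(-7\right) = 1547$)
$D - \left(-17 - 27 a{\left(-2 \right)}\right) = 1547 - \left(-17 - 18\right) = 1547 - -35 = 1547 + 35 = 1582$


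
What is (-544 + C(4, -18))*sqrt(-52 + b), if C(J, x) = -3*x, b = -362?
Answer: -1470*I*sqrt(46) ≈ -9970.0*I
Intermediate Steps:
(-544 + C(4, -18))*sqrt(-52 + b) = (-544 - 3*(-18))*sqrt(-52 - 362) = (-544 + 54)*sqrt(-414) = -1470*I*sqrt(46)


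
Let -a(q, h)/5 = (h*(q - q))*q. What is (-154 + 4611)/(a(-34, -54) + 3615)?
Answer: 4457/3615 ≈ 1.2329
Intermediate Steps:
a(q, h) = 0 (a(q, h) = -5*h*(q - q)*q = -5*h*0*q = -0*q = -5*0 = 0)
(-154 + 4611)/(a(-34, -54) + 3615) = (-154 + 4611)/(0 + 3615) = 4457/3615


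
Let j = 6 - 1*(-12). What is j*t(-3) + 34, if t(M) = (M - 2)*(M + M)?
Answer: 574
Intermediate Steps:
j = 18 (j = 6 + 12 = 18)
t(M) = 2*M*(-2 + M) (t(M) = (-2 + M)*(2*M) = 2*M*(-2 + M))
j*t(-3) + 34 = 18*(2*(-3)*(-2 - 3)) + 34 = 18*(2*(-3)*(-5)) + 34 = 18*30 + 34 = 540 + 34 = 574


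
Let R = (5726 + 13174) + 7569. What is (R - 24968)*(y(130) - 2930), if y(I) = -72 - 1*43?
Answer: -4570545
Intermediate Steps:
y(I) = -115 (y(I) = -72 - 43 = -115)
R = 26469 (R = 18900 + 7569 = 26469)
(R - 24968)*(y(130) - 2930) = (26469 - 24968)*(-115 - 2930) = 1501*(-3045) = -4570545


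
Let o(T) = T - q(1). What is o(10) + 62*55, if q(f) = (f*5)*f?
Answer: 3415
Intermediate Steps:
q(f) = 5*f² (q(f) = (5*f)*f = 5*f²)
o(T) = -5 + T (o(T) = T - 5*1² = T - 5 = -5 + T)
o(10) + 62*55 = (-5 + 10) + 62*55 = 5 + 3410 = 3415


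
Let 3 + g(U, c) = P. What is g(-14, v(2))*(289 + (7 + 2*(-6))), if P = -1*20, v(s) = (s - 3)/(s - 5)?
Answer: -6532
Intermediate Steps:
v(s) = (-3 + s)/(-5 + s)
P = -20
g(U, c) = -23 (g(U, c) = -3 - 20 = -23)
g(-14, v(2))*(289 + (7 + 2*(-6))) = -23*(289 + (7 + 2*(-6))) = -23*(289 + (7 - 12)) = -23*(289 - 5) = -23*284 = -6532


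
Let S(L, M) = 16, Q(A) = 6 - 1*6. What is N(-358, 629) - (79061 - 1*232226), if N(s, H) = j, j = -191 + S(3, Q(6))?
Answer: 152990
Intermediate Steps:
Q(A) = 0 (Q(A) = 6 - 6 = 0)
j = -175 (j = -191 + 16 = -175)
N(s, H) = -175
N(-358, 629) - (79061 - 1*232226) = -175 - (79061 - 1*232226) = -175 - (79061 - 232226) = -175 - 1*(-153165) = -175 + 153165 = 152990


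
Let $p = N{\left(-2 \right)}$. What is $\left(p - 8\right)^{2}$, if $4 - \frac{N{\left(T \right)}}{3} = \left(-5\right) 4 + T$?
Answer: $4900$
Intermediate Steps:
$N{\left(T \right)} = 72 - 3 T$ ($N{\left(T \right)} = 12 - 3 \left(\left(-5\right) 4 + T\right) = 12 - 3 \left(-20 + T\right) = 12 - \left(-60 + 3 T\right) = 72 - 3 T$)
$p = 78$ ($p = 72 - -6 = 72 + 6 = 78$)
$\left(p - 8\right)^{2} = \left(78 - 8\right)^{2} = 70^{2} = 4900$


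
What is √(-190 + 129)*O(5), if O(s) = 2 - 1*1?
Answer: I*√61 ≈ 7.8102*I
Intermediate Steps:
O(s) = 1 (O(s) = 2 - 1 = 1)
√(-190 + 129)*O(5) = √(-190 + 129)*1 = √(-61)*1 = (I*√61)*1 = I*√61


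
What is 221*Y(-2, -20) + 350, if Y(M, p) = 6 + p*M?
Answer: 10516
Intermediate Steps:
Y(M, p) = 6 + M*p
221*Y(-2, -20) + 350 = 221*(6 - 2*(-20)) + 350 = 221*(6 + 40) + 350 = 221*46 + 350 = 10166 + 350 = 10516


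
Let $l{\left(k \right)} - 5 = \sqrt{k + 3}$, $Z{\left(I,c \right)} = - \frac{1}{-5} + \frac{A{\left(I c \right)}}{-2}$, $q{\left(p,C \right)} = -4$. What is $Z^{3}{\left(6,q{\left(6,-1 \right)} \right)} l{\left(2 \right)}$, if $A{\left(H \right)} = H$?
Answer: $\frac{226981}{25} + \frac{226981 \sqrt{5}}{125} \approx 13140.0$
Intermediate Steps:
$Z{\left(I,c \right)} = \frac{1}{5} - \frac{I c}{2}$ ($Z{\left(I,c \right)} = - \frac{1}{-5} + \frac{I c}{-2} = \left(-1\right) \left(- \frac{1}{5}\right) + I c \left(- \frac{1}{2}\right) = \frac{1}{5} - \frac{I c}{2}$)
$l{\left(k \right)} = 5 + \sqrt{3 + k}$ ($l{\left(k \right)} = 5 + \sqrt{k + 3} = 5 + \sqrt{3 + k}$)
$Z^{3}{\left(6,q{\left(6,-1 \right)} \right)} l{\left(2 \right)} = \left(\frac{1}{5} - 3 \left(-4\right)\right)^{3} \left(5 + \sqrt{3 + 2}\right) = \left(\frac{1}{5} + 12\right)^{3} \left(5 + \sqrt{5}\right) = \left(\frac{61}{5}\right)^{3} \left(5 + \sqrt{5}\right) = \frac{226981 \left(5 + \sqrt{5}\right)}{125} = \frac{226981}{25} + \frac{226981 \sqrt{5}}{125}$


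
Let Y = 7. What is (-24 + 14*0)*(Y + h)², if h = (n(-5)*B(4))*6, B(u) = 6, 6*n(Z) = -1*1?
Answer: -24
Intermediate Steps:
n(Z) = -⅙ (n(Z) = (-1*1)/6 = (⅙)*(-1) = -⅙)
h = -6 (h = -⅙*6*6 = -1*6 = -6)
(-24 + 14*0)*(Y + h)² = (-24 + 14*0)*(7 - 6)² = (-24 + 0)*1² = -24*1 = -24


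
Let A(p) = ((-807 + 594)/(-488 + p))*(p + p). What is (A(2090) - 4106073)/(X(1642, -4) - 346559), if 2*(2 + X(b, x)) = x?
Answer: 1096469881/92532321 ≈ 11.850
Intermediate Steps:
X(b, x) = -2 + x/2
A(p) = -426*p/(-488 + p) (A(p) = (-213/(-488 + p))*(2*p) = -426*p/(-488 + p))
(A(2090) - 4106073)/(X(1642, -4) - 346559) = (-426*2090/(-488 + 2090) - 4106073)/((-2 + (1/2)*(-4)) - 346559) = (-426*2090/1602 - 4106073)/((-2 - 2) - 346559) = (-426*2090*1/1602 - 4106073)/(-4 - 346559) = (-148390/267 - 4106073)/(-346563) = -1096469881/267*(-1/346563) = 1096469881/92532321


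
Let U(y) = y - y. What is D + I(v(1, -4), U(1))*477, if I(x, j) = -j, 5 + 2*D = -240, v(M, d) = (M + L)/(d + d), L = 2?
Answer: -245/2 ≈ -122.50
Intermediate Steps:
v(M, d) = (2 + M)/(2*d) (v(M, d) = (M + 2)/(d + d) = (2 + M)/((2*d)) = (2 + M)*(1/(2*d)) = (2 + M)/(2*d))
D = -245/2 (D = -5/2 + (½)*(-240) = -5/2 - 120 = -245/2 ≈ -122.50)
U(y) = 0
D + I(v(1, -4), U(1))*477 = -245/2 - 1*0*477 = -245/2 + 0*477 = -245/2 + 0 = -245/2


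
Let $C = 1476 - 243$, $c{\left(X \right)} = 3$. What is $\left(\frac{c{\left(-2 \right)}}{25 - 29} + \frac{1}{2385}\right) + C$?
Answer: $\frac{11755669}{9540} \approx 1232.3$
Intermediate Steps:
$C = 1233$
$\left(\frac{c{\left(-2 \right)}}{25 - 29} + \frac{1}{2385}\right) + C = \left(\frac{1}{25 - 29} \cdot 3 + \frac{1}{2385}\right) + 1233 = \left(\frac{1}{-4} \cdot 3 + \frac{1}{2385}\right) + 1233 = \left(\left(- \frac{1}{4}\right) 3 + \frac{1}{2385}\right) + 1233 = \left(- \frac{3}{4} + \frac{1}{2385}\right) + 1233 = - \frac{7151}{9540} + 1233 = \frac{11755669}{9540}$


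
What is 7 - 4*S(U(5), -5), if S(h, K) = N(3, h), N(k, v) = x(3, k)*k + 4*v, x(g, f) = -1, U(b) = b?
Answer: -61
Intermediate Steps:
N(k, v) = -k + 4*v
S(h, K) = -3 + 4*h (S(h, K) = -1*3 + 4*h = -3 + 4*h)
7 - 4*S(U(5), -5) = 7 - 4*(-3 + 4*5) = 7 - 4*(-3 + 20) = 7 - 4*17 = 7 - 68 = -61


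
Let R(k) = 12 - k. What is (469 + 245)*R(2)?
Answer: 7140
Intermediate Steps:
(469 + 245)*R(2) = (469 + 245)*(12 - 1*2) = 714*(12 - 2) = 714*10 = 7140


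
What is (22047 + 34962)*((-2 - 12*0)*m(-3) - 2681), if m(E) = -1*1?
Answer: -152727111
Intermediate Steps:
m(E) = -1
(22047 + 34962)*((-2 - 12*0)*m(-3) - 2681) = (22047 + 34962)*((-2 - 12*0)*(-1) - 2681) = 57009*((-2 + 0)*(-1) - 2681) = 57009*(-2*(-1) - 2681) = 57009*(2 - 2681) = 57009*(-2679) = -152727111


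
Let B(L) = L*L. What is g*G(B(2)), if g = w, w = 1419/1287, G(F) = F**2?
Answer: 688/39 ≈ 17.641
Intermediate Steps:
B(L) = L**2
w = 43/39 (w = 1419*(1/1287) = 43/39 ≈ 1.1026)
g = 43/39 ≈ 1.1026
g*G(B(2)) = 43*(2**2)**2/39 = (43/39)*4**2 = (43/39)*16 = 688/39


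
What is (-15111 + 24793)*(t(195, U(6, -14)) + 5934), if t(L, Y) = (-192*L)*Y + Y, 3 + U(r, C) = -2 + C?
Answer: 6944656550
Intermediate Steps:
U(r, C) = -5 + C (U(r, C) = -3 + (-2 + C) = -5 + C)
t(L, Y) = Y - 192*L*Y (t(L, Y) = -192*L*Y + Y = Y - 192*L*Y)
(-15111 + 24793)*(t(195, U(6, -14)) + 5934) = (-15111 + 24793)*((-5 - 14)*(1 - 192*195) + 5934) = 9682*(-19*(1 - 37440) + 5934) = 9682*(-19*(-37439) + 5934) = 9682*(711341 + 5934) = 9682*717275 = 6944656550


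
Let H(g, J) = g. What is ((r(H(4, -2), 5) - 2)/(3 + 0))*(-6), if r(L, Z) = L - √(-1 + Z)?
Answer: 0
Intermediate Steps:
((r(H(4, -2), 5) - 2)/(3 + 0))*(-6) = (((4 - √(-1 + 5)) - 2)/(3 + 0))*(-6) = (((4 - √4) - 2)/3)*(-6) = (((4 - 1*2) - 2)/3)*(-6) = (((4 - 2) - 2)/3)*(-6) = ((2 - 2)/3)*(-6) = ((⅓)*0)*(-6) = 0*(-6) = 0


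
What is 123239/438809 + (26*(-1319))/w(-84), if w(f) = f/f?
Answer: -15048392607/438809 ≈ -34294.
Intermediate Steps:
w(f) = 1
123239/438809 + (26*(-1319))/w(-84) = 123239/438809 + (26*(-1319))/1 = 123239*(1/438809) - 34294*1 = 123239/438809 - 34294 = -15048392607/438809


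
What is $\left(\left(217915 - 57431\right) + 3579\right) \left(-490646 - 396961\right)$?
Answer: $-145623467241$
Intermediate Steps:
$\left(\left(217915 - 57431\right) + 3579\right) \left(-490646 - 396961\right) = \left(160484 + 3579\right) \left(-887607\right) = 164063 \left(-887607\right) = -145623467241$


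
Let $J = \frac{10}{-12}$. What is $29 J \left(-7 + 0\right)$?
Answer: $\frac{1015}{6} \approx 169.17$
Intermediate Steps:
$J = - \frac{5}{6}$ ($J = 10 \left(- \frac{1}{12}\right) = - \frac{5}{6} \approx -0.83333$)
$29 J \left(-7 + 0\right) = 29 \left(- \frac{5}{6}\right) \left(-7 + 0\right) = \left(- \frac{145}{6}\right) \left(-7\right) = \frac{1015}{6}$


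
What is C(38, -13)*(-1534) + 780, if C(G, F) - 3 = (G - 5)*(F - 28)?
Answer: 2071680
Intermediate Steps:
C(G, F) = 3 + (-28 + F)*(-5 + G) (C(G, F) = 3 + (G - 5)*(F - 28) = 3 + (-5 + G)*(-28 + F) = 3 + (-28 + F)*(-5 + G))
C(38, -13)*(-1534) + 780 = (143 - 28*38 - 5*(-13) - 13*38)*(-1534) + 780 = (143 - 1064 + 65 - 494)*(-1534) + 780 = -1350*(-1534) + 780 = 2070900 + 780 = 2071680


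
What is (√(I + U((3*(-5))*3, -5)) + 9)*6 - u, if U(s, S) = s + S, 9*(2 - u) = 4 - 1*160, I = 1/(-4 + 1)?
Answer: 104/3 + 2*I*√453 ≈ 34.667 + 42.568*I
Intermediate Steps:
I = -⅓ (I = 1/(-3) = -⅓ ≈ -0.33333)
u = 58/3 (u = 2 - (4 - 1*160)/9 = 2 - (4 - 160)/9 = 2 - ⅑*(-156) = 2 + 52/3 = 58/3 ≈ 19.333)
U(s, S) = S + s
(√(I + U((3*(-5))*3, -5)) + 9)*6 - u = (√(-⅓ + (-5 + (3*(-5))*3)) + 9)*6 - 1*58/3 = (√(-⅓ + (-5 - 15*3)) + 9)*6 - 58/3 = (√(-⅓ + (-5 - 45)) + 9)*6 - 58/3 = (√(-⅓ - 50) + 9)*6 - 58/3 = (√(-151/3) + 9)*6 - 58/3 = (I*√453/3 + 9)*6 - 58/3 = (9 + I*√453/3)*6 - 58/3 = (54 + 2*I*√453) - 58/3 = 104/3 + 2*I*√453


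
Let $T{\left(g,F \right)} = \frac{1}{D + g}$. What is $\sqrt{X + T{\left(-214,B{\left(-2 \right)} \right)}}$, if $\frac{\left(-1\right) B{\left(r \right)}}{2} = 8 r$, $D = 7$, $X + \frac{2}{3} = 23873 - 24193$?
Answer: $\frac{i \sqrt{1526717}}{69} \approx 17.907 i$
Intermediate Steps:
$X = - \frac{962}{3}$ ($X = - \frac{2}{3} + \left(23873 - 24193\right) = - \frac{2}{3} - 320 = - \frac{962}{3} \approx -320.67$)
$B{\left(r \right)} = - 16 r$ ($B{\left(r \right)} = - 2 \cdot 8 r = - 16 r$)
$T{\left(g,F \right)} = \frac{1}{7 + g}$
$\sqrt{X + T{\left(-214,B{\left(-2 \right)} \right)}} = \sqrt{- \frac{962}{3} + \frac{1}{7 - 214}} = \sqrt{- \frac{962}{3} + \frac{1}{-207}} = \sqrt{- \frac{962}{3} - \frac{1}{207}} = \sqrt{- \frac{66379}{207}} = \frac{i \sqrt{1526717}}{69}$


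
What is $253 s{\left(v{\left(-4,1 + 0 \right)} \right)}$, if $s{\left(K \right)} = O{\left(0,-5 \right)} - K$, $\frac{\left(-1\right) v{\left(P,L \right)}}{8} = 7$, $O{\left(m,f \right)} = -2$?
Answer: $13662$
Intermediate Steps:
$v{\left(P,L \right)} = -56$ ($v{\left(P,L \right)} = \left(-8\right) 7 = -56$)
$s{\left(K \right)} = -2 - K$
$253 s{\left(v{\left(-4,1 + 0 \right)} \right)} = 253 \left(-2 - -56\right) = 253 \left(-2 + 56\right) = 253 \cdot 54 = 13662$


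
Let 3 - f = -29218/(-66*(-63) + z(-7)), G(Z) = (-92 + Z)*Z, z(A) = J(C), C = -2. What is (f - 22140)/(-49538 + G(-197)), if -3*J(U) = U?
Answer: -46015593/15376670 ≈ -2.9926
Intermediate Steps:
J(U) = -U/3
z(A) = ⅔ (z(A) = -⅓*(-2) = ⅔)
G(Z) = Z*(-92 + Z)
f = 62541/6238 (f = 3 - (-29218)/(-66*(-63) + ⅔) = 3 - (-29218)/(4158 + ⅔) = 3 - (-29218)/12476/3 = 3 - (-29218)*3/12476 = 3 - 1*(-43827/6238) = 3 + 43827/6238 = 62541/6238 ≈ 10.026)
(f - 22140)/(-49538 + G(-197)) = (62541/6238 - 22140)/(-49538 - 197*(-92 - 197)) = -138046779/(6238*(-49538 - 197*(-289))) = -138046779/(6238*(-49538 + 56933)) = -138046779/6238/7395 = -138046779/6238*1/7395 = -46015593/15376670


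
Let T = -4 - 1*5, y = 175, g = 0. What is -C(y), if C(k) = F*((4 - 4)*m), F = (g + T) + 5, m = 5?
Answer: 0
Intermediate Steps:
T = -9 (T = -4 - 5 = -9)
F = -4 (F = (0 - 9) + 5 = -9 + 5 = -4)
C(k) = 0 (C(k) = -4*(4 - 4)*5 = -0*5 = -4*0 = 0)
-C(y) = -1*0 = 0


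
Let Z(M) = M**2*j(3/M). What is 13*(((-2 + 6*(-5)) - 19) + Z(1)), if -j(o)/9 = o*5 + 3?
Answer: -2769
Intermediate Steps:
j(o) = -27 - 45*o (j(o) = -9*(o*5 + 3) = -9*(5*o + 3) = -9*(3 + 5*o) = -27 - 45*o)
Z(M) = M**2*(-27 - 135/M)
13*(((-2 + 6*(-5)) - 19) + Z(1)) = 13*(((-2 + 6*(-5)) - 19) - 27*1*(5 + 1)) = 13*(((-2 - 30) - 19) - 27*1*6) = 13*((-32 - 19) - 162) = 13*(-51 - 162) = 13*(-213) = -2769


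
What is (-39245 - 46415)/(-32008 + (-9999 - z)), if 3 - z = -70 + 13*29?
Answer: 85660/41703 ≈ 2.0541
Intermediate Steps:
z = -304 (z = 3 - (-70 + 13*29) = 3 - (-70 + 377) = 3 - 1*307 = 3 - 307 = -304)
(-39245 - 46415)/(-32008 + (-9999 - z)) = (-39245 - 46415)/(-32008 + (-9999 - 1*(-304))) = -85660/(-32008 + (-9999 + 304)) = -85660/(-32008 - 9695) = -85660/(-41703) = -85660*(-1/41703) = 85660/41703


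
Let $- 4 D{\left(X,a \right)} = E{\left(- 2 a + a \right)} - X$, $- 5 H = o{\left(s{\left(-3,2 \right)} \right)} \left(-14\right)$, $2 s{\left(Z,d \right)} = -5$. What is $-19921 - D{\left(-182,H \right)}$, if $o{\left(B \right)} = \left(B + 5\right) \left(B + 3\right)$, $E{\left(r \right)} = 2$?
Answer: $-19875$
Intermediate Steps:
$s{\left(Z,d \right)} = - \frac{5}{2}$ ($s{\left(Z,d \right)} = \frac{1}{2} \left(-5\right) = - \frac{5}{2}$)
$o{\left(B \right)} = \left(3 + B\right) \left(5 + B\right)$ ($o{\left(B \right)} = \left(5 + B\right) \left(3 + B\right) = \left(3 + B\right) \left(5 + B\right)$)
$H = \frac{7}{2}$ ($H = - \frac{\left(15 + \left(- \frac{5}{2}\right)^{2} + 8 \left(- \frac{5}{2}\right)\right) \left(-14\right)}{5} = - \frac{\left(15 + \frac{25}{4} - 20\right) \left(-14\right)}{5} = - \frac{\frac{5}{4} \left(-14\right)}{5} = \left(- \frac{1}{5}\right) \left(- \frac{35}{2}\right) = \frac{7}{2} \approx 3.5$)
$D{\left(X,a \right)} = - \frac{1}{2} + \frac{X}{4}$ ($D{\left(X,a \right)} = - \frac{2 - X}{4} = - \frac{1}{2} + \frac{X}{4}$)
$-19921 - D{\left(-182,H \right)} = -19921 - \left(- \frac{1}{2} + \frac{1}{4} \left(-182\right)\right) = -19921 - \left(- \frac{1}{2} - \frac{91}{2}\right) = -19921 - -46 = -19921 + 46 = -19875$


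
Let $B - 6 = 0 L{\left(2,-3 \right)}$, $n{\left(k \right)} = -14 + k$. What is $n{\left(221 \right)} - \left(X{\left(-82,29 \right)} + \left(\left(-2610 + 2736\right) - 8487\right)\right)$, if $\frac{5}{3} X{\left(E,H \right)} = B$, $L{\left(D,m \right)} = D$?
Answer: $\frac{42822}{5} \approx 8564.4$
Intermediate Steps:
$B = 6$ ($B = 6 + 0 \cdot 2 = 6 + 0 = 6$)
$X{\left(E,H \right)} = \frac{18}{5}$ ($X{\left(E,H \right)} = \frac{3}{5} \cdot 6 = \frac{18}{5}$)
$n{\left(221 \right)} - \left(X{\left(-82,29 \right)} + \left(\left(-2610 + 2736\right) - 8487\right)\right) = \left(-14 + 221\right) - \left(\frac{18}{5} + \left(\left(-2610 + 2736\right) - 8487\right)\right) = 207 - \left(\frac{18}{5} + \left(126 - 8487\right)\right) = 207 - \left(\frac{18}{5} - 8361\right) = 207 - - \frac{41787}{5} = 207 + \frac{41787}{5} = \frac{42822}{5}$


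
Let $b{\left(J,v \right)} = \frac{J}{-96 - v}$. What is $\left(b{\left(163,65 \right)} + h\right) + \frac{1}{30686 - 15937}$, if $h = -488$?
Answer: $- \frac{165886194}{339227} \approx -489.01$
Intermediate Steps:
$\left(b{\left(163,65 \right)} + h\right) + \frac{1}{30686 - 15937} = \left(\left(-1\right) 163 \frac{1}{96 + 65} - 488\right) + \frac{1}{30686 - 15937} = \left(\left(-1\right) 163 \cdot \frac{1}{161} - 488\right) + \frac{1}{14749} = \left(- \frac{163}{161} - 488\right) + \frac{1}{14749} = - \frac{78731}{161} + \frac{1}{14749} = - \frac{165886194}{339227}$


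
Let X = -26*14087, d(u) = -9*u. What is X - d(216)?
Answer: -364318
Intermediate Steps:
X = -366262
X - d(216) = -366262 - (-9)*216 = -366262 - 1*(-1944) = -366262 + 1944 = -364318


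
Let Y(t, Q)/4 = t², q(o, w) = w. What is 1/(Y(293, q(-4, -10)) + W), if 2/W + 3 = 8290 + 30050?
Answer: 38337/13164772454 ≈ 2.9121e-6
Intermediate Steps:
Y(t, Q) = 4*t²
W = 2/38337 (W = 2/(-3 + (8290 + 30050)) = 2/(-3 + 38340) = 2/38337 ≈ 5.2169e-5)
1/(Y(293, q(-4, -10)) + W) = 1/(4*293² + 2/38337) = 1/(4*85849 + 2/38337) = 1/(343396 + 2/38337) = 1/(13164772454/38337) = 38337/13164772454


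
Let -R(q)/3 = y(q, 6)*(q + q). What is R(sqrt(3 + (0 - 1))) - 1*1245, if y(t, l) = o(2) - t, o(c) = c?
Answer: -1233 - 12*sqrt(2) ≈ -1250.0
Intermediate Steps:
y(t, l) = 2 - t
R(q) = -6*q*(2 - q) (R(q) = -3*(2 - q)*(q + q) = -3*(2 - q)*2*q = -6*q*(2 - q))
R(sqrt(3 + (0 - 1))) - 1*1245 = 6*sqrt(3 + (0 - 1))*(-2 + sqrt(3 + (0 - 1))) - 1*1245 = 6*sqrt(3 - 1)*(-2 + sqrt(3 - 1)) - 1245 = 6*sqrt(2)*(-2 + sqrt(2)) - 1245 = -1245 + 6*sqrt(2)*(-2 + sqrt(2))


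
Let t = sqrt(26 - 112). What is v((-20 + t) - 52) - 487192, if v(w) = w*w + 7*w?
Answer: -482598 - 137*I*sqrt(86) ≈ -4.826e+5 - 1270.5*I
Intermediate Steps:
t = I*sqrt(86) (t = sqrt(-86) = I*sqrt(86) ≈ 9.2736*I)
v(w) = w**2 + 7*w
v((-20 + t) - 52) - 487192 = ((-20 + I*sqrt(86)) - 52)*(7 + ((-20 + I*sqrt(86)) - 52)) - 487192 = (-72 + I*sqrt(86))*(7 + (-72 + I*sqrt(86))) - 487192 = (-72 + I*sqrt(86))*(-65 + I*sqrt(86)) - 487192 = -487192 + (-72 + I*sqrt(86))*(-65 + I*sqrt(86))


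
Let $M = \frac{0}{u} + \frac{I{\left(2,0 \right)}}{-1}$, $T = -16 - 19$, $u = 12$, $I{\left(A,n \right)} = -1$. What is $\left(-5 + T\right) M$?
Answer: $-40$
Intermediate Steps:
$T = -35$ ($T = -16 - 19 = -35$)
$M = 1$ ($M = \frac{0}{12} - \frac{1}{-1} = 0 \cdot \frac{1}{12} - -1 = 0 + 1 = 1$)
$\left(-5 + T\right) M = \left(-5 - 35\right) 1 = \left(-40\right) 1 = -40$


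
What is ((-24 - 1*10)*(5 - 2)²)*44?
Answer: -13464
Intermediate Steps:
((-24 - 1*10)*(5 - 2)²)*44 = ((-24 - 10)*3²)*44 = -34*9*44 = -306*44 = -13464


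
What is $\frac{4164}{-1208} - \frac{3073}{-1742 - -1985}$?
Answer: $- \frac{1181009}{73386} \approx -16.093$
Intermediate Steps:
$\frac{4164}{-1208} - \frac{3073}{-1742 - -1985} = 4164 \left(- \frac{1}{1208}\right) - \frac{3073}{-1742 + 1985} = - \frac{1041}{302} - \frac{3073}{243} = - \frac{1181009}{73386}$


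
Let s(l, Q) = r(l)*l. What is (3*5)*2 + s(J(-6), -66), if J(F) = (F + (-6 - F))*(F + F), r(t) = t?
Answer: 5214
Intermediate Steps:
J(F) = -12*F
s(l, Q) = l**2 (s(l, Q) = l*l = l**2)
(3*5)*2 + s(J(-6), -66) = (3*5)*2 + (-12*(-6))**2 = 15*2 + 72**2 = 30 + 5184 = 5214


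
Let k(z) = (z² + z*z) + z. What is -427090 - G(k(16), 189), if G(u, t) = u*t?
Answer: -526882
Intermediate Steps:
k(z) = z + 2*z² (k(z) = (z² + z²) + z = 2*z² + z = z + 2*z²)
G(u, t) = t*u
-427090 - G(k(16), 189) = -427090 - 189*16*(1 + 2*16) = -427090 - 189*16*(1 + 32) = -427090 - 189*16*33 = -427090 - 189*528 = -427090 - 1*99792 = -427090 - 99792 = -526882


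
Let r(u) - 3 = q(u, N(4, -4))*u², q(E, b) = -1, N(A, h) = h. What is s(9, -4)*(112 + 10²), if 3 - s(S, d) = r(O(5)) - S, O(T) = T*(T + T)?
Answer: 531908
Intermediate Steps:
O(T) = 2*T² (O(T) = T*(2*T) = 2*T²)
r(u) = 3 - u²
s(S, d) = 2500 + S (s(S, d) = 3 - ((3 - (2*5²)²) - S) = 3 - ((3 - (2*25)²) - S) = 3 - ((3 - 1*50²) - S) = 3 - ((3 - 1*2500) - S) = 3 - ((3 - 2500) - S) = 3 - (-2497 - S) = 3 + (2497 + S) = 2500 + S)
s(9, -4)*(112 + 10²) = (2500 + 9)*(112 + 10²) = 2509*(112 + 100) = 2509*212 = 531908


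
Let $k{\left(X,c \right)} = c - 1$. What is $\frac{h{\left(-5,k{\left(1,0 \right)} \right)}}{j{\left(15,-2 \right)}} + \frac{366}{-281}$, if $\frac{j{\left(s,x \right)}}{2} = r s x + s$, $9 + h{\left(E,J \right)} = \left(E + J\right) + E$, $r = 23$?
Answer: $- \frac{48848}{37935} \approx -1.2877$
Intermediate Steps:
$k{\left(X,c \right)} = -1 + c$
$h{\left(E,J \right)} = -9 + J + 2 E$ ($h{\left(E,J \right)} = -9 + \left(\left(E + J\right) + E\right) = -9 + \left(J + 2 E\right) = -9 + J + 2 E$)
$j{\left(s,x \right)} = 2 s + 46 s x$ ($j{\left(s,x \right)} = 2 \left(23 s x + s\right) = 2 \left(s + 23 s x\right) = 2 s + 46 s x$)
$\frac{h{\left(-5,k{\left(1,0 \right)} \right)}}{j{\left(15,-2 \right)}} + \frac{366}{-281} = \frac{-9 + \left(-1 + 0\right) + 2 \left(-5\right)}{2 \cdot 15 \left(1 + 23 \left(-2\right)\right)} + \frac{366}{-281} = \frac{-9 - 1 - 10}{2 \cdot 15 \left(1 - 46\right)} + 366 \left(- \frac{1}{281}\right) = - \frac{20}{2 \cdot 15 \left(-45\right)} - \frac{366}{281} = - \frac{20}{-1350} - \frac{366}{281} = \left(-20\right) \left(- \frac{1}{1350}\right) - \frac{366}{281} = \frac{2}{135} - \frac{366}{281} = - \frac{48848}{37935}$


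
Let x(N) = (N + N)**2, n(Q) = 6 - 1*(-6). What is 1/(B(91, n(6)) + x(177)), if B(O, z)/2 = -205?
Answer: 1/124906 ≈ 8.0060e-6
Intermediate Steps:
n(Q) = 12 (n(Q) = 6 + 6 = 12)
x(N) = 4*N**2 (x(N) = (2*N)**2 = 4*N**2)
B(O, z) = -410 (B(O, z) = 2*(-205) = -410)
1/(B(91, n(6)) + x(177)) = 1/(-410 + 4*177**2) = 1/(-410 + 4*31329) = 1/(-410 + 125316) = 1/124906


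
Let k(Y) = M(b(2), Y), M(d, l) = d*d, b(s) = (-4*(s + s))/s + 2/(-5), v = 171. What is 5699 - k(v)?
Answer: 140711/25 ≈ 5628.4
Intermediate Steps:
b(s) = -42/5 (b(s) = (-8*s)/s + 2*(-1/5) = (-8*s)/s - 2/5 = -8 - 2/5 = -42/5)
M(d, l) = d**2
k(Y) = 1764/25 (k(Y) = (-42/5)**2 = 1764/25)
5699 - k(v) = 5699 - 1*1764/25 = 5699 - 1764/25 = 140711/25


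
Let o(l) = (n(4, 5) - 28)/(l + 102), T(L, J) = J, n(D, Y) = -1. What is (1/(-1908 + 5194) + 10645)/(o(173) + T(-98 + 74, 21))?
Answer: 9619354525/18881356 ≈ 509.46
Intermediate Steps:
o(l) = -29/(102 + l) (o(l) = (-1 - 28)/(l + 102) = -29/(102 + l))
(1/(-1908 + 5194) + 10645)/(o(173) + T(-98 + 74, 21)) = (1/(-1908 + 5194) + 10645)/(-29/(102 + 173) + 21) = (1/3286 + 10645)/(-29/275 + 21) = (1/3286 + 10645)/(-29*1/275 + 21) = 34979471/(3286*(-29/275 + 21)) = 34979471/(3286*(5746/275)) = (34979471/3286)*(275/5746) = 9619354525/18881356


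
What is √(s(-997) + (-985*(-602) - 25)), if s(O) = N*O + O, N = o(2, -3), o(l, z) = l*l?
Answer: 2*√146990 ≈ 766.79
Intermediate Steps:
o(l, z) = l²
N = 4 (N = 2² = 4)
s(O) = 5*O (s(O) = 4*O + O = 5*O)
√(s(-997) + (-985*(-602) - 25)) = √(5*(-997) + (-985*(-602) - 25)) = √(-4985 + (592970 - 25)) = √(-4985 + 592945) = √587960 = 2*√146990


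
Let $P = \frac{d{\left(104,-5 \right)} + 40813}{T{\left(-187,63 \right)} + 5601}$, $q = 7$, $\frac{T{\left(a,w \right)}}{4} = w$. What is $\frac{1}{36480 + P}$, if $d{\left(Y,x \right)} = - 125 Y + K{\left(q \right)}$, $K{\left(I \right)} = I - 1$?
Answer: $\frac{1951}{71181753} \approx 2.7409 \cdot 10^{-5}$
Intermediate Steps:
$T{\left(a,w \right)} = 4 w$
$K{\left(I \right)} = -1 + I$ ($K{\left(I \right)} = I - 1 = -1 + I$)
$d{\left(Y,x \right)} = 6 - 125 Y$ ($d{\left(Y,x \right)} = - 125 Y + \left(-1 + 7\right) = - 125 Y + 6 = 6 - 125 Y$)
$P = \frac{9273}{1951}$ ($P = \frac{\left(6 - 13000\right) + 40813}{4 \cdot 63 + 5601} = \frac{\left(6 - 13000\right) + 40813}{252 + 5601} = \frac{-12994 + 40813}{5853} = 27819 \cdot \frac{1}{5853} = \frac{9273}{1951} \approx 4.7529$)
$\frac{1}{36480 + P} = \frac{1}{36480 + \frac{9273}{1951}} = \frac{1}{\frac{71181753}{1951}} = \frac{1951}{71181753}$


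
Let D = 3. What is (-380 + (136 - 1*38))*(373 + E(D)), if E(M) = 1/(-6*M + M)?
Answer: -525836/5 ≈ -1.0517e+5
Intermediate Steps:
E(M) = -1/(5*M) (E(M) = 1/(-5*M) = -1/(5*M))
(-380 + (136 - 1*38))*(373 + E(D)) = (-380 + (136 - 1*38))*(373 - 1/5/3) = (-380 + (136 - 38))*(373 - 1/5*1/3) = (-380 + 98)*(373 - 1/15) = -282*5594/15 = -525836/5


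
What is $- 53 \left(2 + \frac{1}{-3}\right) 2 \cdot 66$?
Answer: $-11660$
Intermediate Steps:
$- 53 \left(2 + \frac{1}{-3}\right) 2 \cdot 66 = - 53 \left(2 - \frac{1}{3}\right) 2 \cdot 66 = - 53 \cdot \frac{5}{3} \cdot 2 \cdot 66 = \left(-53\right) \frac{10}{3} \cdot 66 = \left(- \frac{530}{3}\right) 66 = -11660$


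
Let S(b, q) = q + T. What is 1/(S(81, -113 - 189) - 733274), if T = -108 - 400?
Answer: -1/734084 ≈ -1.3622e-6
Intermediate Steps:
T = -508
S(b, q) = -508 + q (S(b, q) = q - 508 = -508 + q)
1/(S(81, -113 - 189) - 733274) = 1/((-508 + (-113 - 189)) - 733274) = 1/((-508 - 302) - 733274) = 1/(-810 - 733274) = 1/(-734084) = -1/734084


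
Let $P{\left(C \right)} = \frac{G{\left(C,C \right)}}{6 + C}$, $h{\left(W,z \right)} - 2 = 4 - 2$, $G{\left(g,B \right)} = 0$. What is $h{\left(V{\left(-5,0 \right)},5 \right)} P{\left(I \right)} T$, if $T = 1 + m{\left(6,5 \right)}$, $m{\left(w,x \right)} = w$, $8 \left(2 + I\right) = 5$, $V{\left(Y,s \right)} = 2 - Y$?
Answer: $0$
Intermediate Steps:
$I = - \frac{11}{8}$ ($I = -2 + \frac{1}{8} \cdot 5 = -2 + \frac{5}{8} = - \frac{11}{8} \approx -1.375$)
$h{\left(W,z \right)} = 4$ ($h{\left(W,z \right)} = 2 + \left(4 - 2\right) = 2 + 2 = 4$)
$P{\left(C \right)} = 0$ ($P{\left(C \right)} = \frac{0}{6 + C} = 0$)
$T = 7$ ($T = 1 + 6 = 7$)
$h{\left(V{\left(-5,0 \right)},5 \right)} P{\left(I \right)} T = 4 \cdot 0 \cdot 7 = 0 \cdot 7 = 0$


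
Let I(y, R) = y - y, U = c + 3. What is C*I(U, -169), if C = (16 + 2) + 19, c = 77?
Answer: 0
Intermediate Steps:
U = 80 (U = 77 + 3 = 80)
I(y, R) = 0
C = 37 (C = 18 + 19 = 37)
C*I(U, -169) = 37*0 = 0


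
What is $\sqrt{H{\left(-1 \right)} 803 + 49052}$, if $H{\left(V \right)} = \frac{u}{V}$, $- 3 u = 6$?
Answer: $\sqrt{50658} \approx 225.07$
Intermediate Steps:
$u = -2$ ($u = \left(- \frac{1}{3}\right) 6 = -2$)
$H{\left(V \right)} = - \frac{2}{V}$
$\sqrt{H{\left(-1 \right)} 803 + 49052} = \sqrt{- \frac{2}{-1} \cdot 803 + 49052} = \sqrt{\left(-2\right) \left(-1\right) 803 + 49052} = \sqrt{2 \cdot 803 + 49052} = \sqrt{1606 + 49052} = \sqrt{50658}$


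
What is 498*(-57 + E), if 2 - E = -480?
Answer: 211650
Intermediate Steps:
E = 482 (E = 2 - 1*(-480) = 2 + 480 = 482)
498*(-57 + E) = 498*(-57 + 482) = 498*425 = 211650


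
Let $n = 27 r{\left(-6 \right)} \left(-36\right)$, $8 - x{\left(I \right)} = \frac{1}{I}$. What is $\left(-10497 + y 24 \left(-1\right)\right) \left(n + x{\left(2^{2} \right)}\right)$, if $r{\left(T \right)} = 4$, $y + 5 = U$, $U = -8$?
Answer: $\frac{158081385}{4} \approx 3.952 \cdot 10^{7}$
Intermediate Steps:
$y = -13$ ($y = -5 - 8 = -13$)
$x{\left(I \right)} = 8 - \frac{1}{I}$
$n = -3888$ ($n = 27 \cdot 4 \left(-36\right) = 108 \left(-36\right) = -3888$)
$\left(-10497 + y 24 \left(-1\right)\right) \left(n + x{\left(2^{2} \right)}\right) = \left(-10497 + \left(-13\right) 24 \left(-1\right)\right) \left(-3888 + \left(8 - \frac{1}{2^{2}}\right)\right) = \left(-10497 - -312\right) \left(-3888 + \left(8 - \frac{1}{4}\right)\right) = \left(-10497 + 312\right) \left(-3888 + \left(8 - \frac{1}{4}\right)\right) = - 10185 \left(-3888 + \left(8 - \frac{1}{4}\right)\right) = - 10185 \left(-3888 + \frac{31}{4}\right) = \left(-10185\right) \left(- \frac{15521}{4}\right) = \frac{158081385}{4}$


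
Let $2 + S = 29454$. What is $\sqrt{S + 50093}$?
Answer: $\sqrt{79545} \approx 282.04$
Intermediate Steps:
$S = 29452$ ($S = -2 + 29454 = 29452$)
$\sqrt{S + 50093} = \sqrt{29452 + 50093} = \sqrt{79545}$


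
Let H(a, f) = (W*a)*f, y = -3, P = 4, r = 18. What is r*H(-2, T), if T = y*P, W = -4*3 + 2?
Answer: -4320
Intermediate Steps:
W = -10 (W = -12 + 2 = -10)
T = -12 (T = -3*4 = -12)
H(a, f) = -10*a*f (H(a, f) = (-10*a)*f = -10*a*f)
r*H(-2, T) = 18*(-10*(-2)*(-12)) = 18*(-240) = -4320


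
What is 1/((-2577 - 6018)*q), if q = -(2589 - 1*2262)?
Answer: 1/2810565 ≈ 3.5580e-7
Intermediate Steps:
q = -327 (q = -(2589 - 2262) = -1*327 = -327)
1/((-2577 - 6018)*q) = 1/(-2577 - 6018*(-327)) = -1/327/(-8595) = -1/8595*(-1/327) = 1/2810565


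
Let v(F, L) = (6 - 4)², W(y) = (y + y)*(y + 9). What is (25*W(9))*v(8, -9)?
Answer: 32400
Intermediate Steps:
W(y) = 2*y*(9 + y) (W(y) = (2*y)*(9 + y) = 2*y*(9 + y))
v(F, L) = 4 (v(F, L) = 2² = 4)
(25*W(9))*v(8, -9) = (25*(2*9*(9 + 9)))*4 = (25*(2*9*18))*4 = (25*324)*4 = 8100*4 = 32400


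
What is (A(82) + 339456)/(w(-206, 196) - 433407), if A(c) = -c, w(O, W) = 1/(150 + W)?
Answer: -117423404/149958821 ≈ -0.78304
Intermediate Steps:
(A(82) + 339456)/(w(-206, 196) - 433407) = (-1*82 + 339456)/(1/(150 + 196) - 433407) = (-82 + 339456)/(1/346 - 433407) = 339374/(1/346 - 433407) = 339374/(-149958821/346) = 339374*(-346/149958821) = -117423404/149958821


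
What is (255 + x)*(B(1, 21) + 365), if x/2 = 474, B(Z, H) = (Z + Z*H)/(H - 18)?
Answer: 447917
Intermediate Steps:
B(Z, H) = (Z + H*Z)/(-18 + H)
x = 948 (x = 2*474 = 948)
(255 + x)*(B(1, 21) + 365) = (255 + 948)*(1*(1 + 21)/(-18 + 21) + 365) = 1203*(1*22/3 + 365) = 1203*(1*(1/3)*22 + 365) = 1203*(22/3 + 365) = 1203*(1117/3) = 447917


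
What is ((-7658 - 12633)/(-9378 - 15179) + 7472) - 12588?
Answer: -125613321/24557 ≈ -5115.2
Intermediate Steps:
((-7658 - 12633)/(-9378 - 15179) + 7472) - 12588 = (-20291/(-24557) + 7472) - 12588 = (-20291*(-1/24557) + 7472) - 12588 = (20291/24557 + 7472) - 12588 = 183510195/24557 - 12588 = -125613321/24557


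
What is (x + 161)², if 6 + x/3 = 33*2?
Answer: 116281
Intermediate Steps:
x = 180 (x = -18 + 3*(33*2) = -18 + 3*66 = -18 + 198 = 180)
(x + 161)² = (180 + 161)² = 341² = 116281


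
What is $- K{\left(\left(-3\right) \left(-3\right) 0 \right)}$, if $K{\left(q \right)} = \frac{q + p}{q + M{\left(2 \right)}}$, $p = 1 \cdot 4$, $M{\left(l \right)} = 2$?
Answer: $-2$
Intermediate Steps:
$p = 4$
$K{\left(q \right)} = \frac{4 + q}{2 + q}$ ($K{\left(q \right)} = \frac{q + 4}{q + 2} = \frac{4 + q}{2 + q}$)
$- K{\left(\left(-3\right) \left(-3\right) 0 \right)} = - \frac{4 + \left(-3\right) \left(-3\right) 0}{2 + \left(-3\right) \left(-3\right) 0} = - \frac{4 + 9 \cdot 0}{2 + 9 \cdot 0} = - \frac{4 + 0}{2 + 0} = - \frac{4}{2} = \left(-1\right) 2 = -2$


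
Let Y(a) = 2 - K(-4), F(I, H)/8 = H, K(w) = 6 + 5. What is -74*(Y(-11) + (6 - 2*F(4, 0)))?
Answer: 222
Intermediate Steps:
K(w) = 11
F(I, H) = 8*H
Y(a) = -9 (Y(a) = 2 - 1*11 = 2 - 11 = -9)
-74*(Y(-11) + (6 - 2*F(4, 0))) = -74*(-9 + (6 - 16*0)) = -74*(-9 + (6 - 2*0)) = -74*(-9 + (6 + 0)) = -74*(-9 + 6) = -74*(-3) = 222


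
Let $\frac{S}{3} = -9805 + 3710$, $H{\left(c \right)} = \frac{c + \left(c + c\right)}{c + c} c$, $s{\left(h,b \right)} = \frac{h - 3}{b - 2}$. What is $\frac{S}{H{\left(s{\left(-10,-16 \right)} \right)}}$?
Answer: $- \frac{219420}{13} \approx -16878.0$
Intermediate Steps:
$s{\left(h,b \right)} = \frac{-3 + h}{-2 + b}$
$H{\left(c \right)} = \frac{3 c}{2}$ ($H{\left(c \right)} = \frac{c + 2 c}{2 c} c = 3 c \frac{1}{2 c} c = \frac{3 c}{2}$)
$S = -18285$ ($S = 3 \left(-9805 + 3710\right) = 3 \left(-6095\right) = -18285$)
$\frac{S}{H{\left(s{\left(-10,-16 \right)} \right)}} = - \frac{18285}{\frac{3}{2} \frac{-3 - 10}{-2 - 16}} = - \frac{18285}{\frac{3}{2} \frac{1}{-18} \left(-13\right)} = - \frac{18285}{\frac{3}{2} \left(\left(- \frac{1}{18}\right) \left(-13\right)\right)} = - \frac{18285}{\frac{3}{2} \cdot \frac{13}{18}} = - \frac{18285}{\frac{13}{12}} = \left(-18285\right) \frac{12}{13} = - \frac{219420}{13}$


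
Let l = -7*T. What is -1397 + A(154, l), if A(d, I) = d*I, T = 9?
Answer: -11099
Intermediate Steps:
l = -63 (l = -7*9 = -63)
A(d, I) = I*d
-1397 + A(154, l) = -1397 - 63*154 = -1397 - 9702 = -11099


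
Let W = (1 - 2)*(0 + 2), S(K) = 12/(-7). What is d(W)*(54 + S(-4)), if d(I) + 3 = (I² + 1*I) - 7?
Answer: -2928/7 ≈ -418.29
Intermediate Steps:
S(K) = -12/7 (S(K) = 12*(-⅐) = -12/7)
W = -2 (W = -1*2 = -2)
d(I) = -10 + I + I² (d(I) = -3 + ((I² + 1*I) - 7) = -3 + ((I² + I) - 7) = -3 + ((I + I²) - 7) = -3 + (-7 + I + I²) = -10 + I + I²)
d(W)*(54 + S(-4)) = (-10 - 2 + (-2)²)*(54 - 12/7) = (-10 - 2 + 4)*(366/7) = -8*366/7 = -2928/7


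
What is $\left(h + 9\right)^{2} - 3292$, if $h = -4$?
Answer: $-3267$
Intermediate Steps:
$\left(h + 9\right)^{2} - 3292 = \left(-4 + 9\right)^{2} - 3292 = 5^{2} - 3292 = 25 - 3292 = -3267$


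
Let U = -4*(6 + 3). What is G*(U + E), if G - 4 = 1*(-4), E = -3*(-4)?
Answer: 0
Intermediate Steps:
E = 12
G = 0 (G = 4 + 1*(-4) = 4 - 4 = 0)
U = -36 (U = -4*9 = -36)
G*(U + E) = 0*(-36 + 12) = 0*(-24) = 0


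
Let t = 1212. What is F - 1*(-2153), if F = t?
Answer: 3365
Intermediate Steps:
F = 1212
F - 1*(-2153) = 1212 - 1*(-2153) = 1212 + 2153 = 3365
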